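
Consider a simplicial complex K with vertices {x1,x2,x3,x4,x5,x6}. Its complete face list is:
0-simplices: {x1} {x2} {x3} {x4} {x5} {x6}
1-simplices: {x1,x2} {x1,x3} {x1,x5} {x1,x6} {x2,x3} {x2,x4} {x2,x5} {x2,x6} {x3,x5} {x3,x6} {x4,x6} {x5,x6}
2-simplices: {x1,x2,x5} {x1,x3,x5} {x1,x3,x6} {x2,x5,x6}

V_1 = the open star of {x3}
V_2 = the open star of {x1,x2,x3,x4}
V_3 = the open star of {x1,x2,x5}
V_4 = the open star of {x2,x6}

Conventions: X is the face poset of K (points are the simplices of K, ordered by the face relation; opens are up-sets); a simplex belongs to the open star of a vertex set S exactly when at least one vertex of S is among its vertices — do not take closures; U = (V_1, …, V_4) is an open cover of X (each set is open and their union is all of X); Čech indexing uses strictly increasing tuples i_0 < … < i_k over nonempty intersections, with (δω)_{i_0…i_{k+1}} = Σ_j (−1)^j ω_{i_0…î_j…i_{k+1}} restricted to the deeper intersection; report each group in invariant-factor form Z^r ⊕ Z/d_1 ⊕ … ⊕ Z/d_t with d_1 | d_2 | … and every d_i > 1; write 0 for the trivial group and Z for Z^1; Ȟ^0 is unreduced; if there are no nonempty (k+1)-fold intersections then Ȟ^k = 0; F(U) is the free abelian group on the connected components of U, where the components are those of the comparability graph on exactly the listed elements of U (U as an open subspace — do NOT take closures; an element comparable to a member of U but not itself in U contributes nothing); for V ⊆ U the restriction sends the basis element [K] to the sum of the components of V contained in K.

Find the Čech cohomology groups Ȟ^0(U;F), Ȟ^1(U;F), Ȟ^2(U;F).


nonempty intersections:
  V1={{x3},{x1,x3},{x2,x3},{x3,x5},{x3,x6},{x1,x3,x5},{x1,x3,x6}} V2={{x1},{x2},{x3},{x4},{x1,x2},{x1,x3},{x1,x5},{x1,x6},{x2,x3},{x2,x4},{x2,x5},{x2,x6},{x3,x5},{x3,x6},{x4,x6},{x1,x2,x5},{x1,x3,x5},{x1,x3,x6},{x2,x5,x6}} V3={{x1},{x2},{x5},{x1,x2},{x1,x3},{x1,x5},{x1,x6},{x2,x3},{x2,x4},{x2,x5},{x2,x6},{x3,x5},{x5,x6},{x1,x2,x5},{x1,x3,x5},{x1,x3,x6},{x2,x5,x6}} V4={{x2},{x6},{x1,x2},{x1,x6},{x2,x3},{x2,x4},{x2,x5},{x2,x6},{x3,x6},{x4,x6},{x5,x6},{x1,x2,x5},{x1,x3,x6},{x2,x5,x6}}
  V12={{x3},{x1,x3},{x2,x3},{x3,x5},{x3,x6},{x1,x3,x5},{x1,x3,x6}} V13={{x1,x3},{x2,x3},{x3,x5},{x1,x3,x5},{x1,x3,x6}} V14={{x2,x3},{x3,x6},{x1,x3,x6}} V23={{x1},{x2},{x1,x2},{x1,x3},{x1,x5},{x1,x6},{x2,x3},{x2,x4},{x2,x5},{x2,x6},{x3,x5},{x1,x2,x5},{x1,x3,x5},{x1,x3,x6},{x2,x5,x6}} V24={{x2},{x1,x2},{x1,x6},{x2,x3},{x2,x4},{x2,x5},{x2,x6},{x3,x6},{x4,x6},{x1,x2,x5},{x1,x3,x6},{x2,x5,x6}} V34={{x2},{x1,x2},{x1,x6},{x2,x3},{x2,x4},{x2,x5},{x2,x6},{x5,x6},{x1,x2,x5},{x1,x3,x6},{x2,x5,x6}}
  V123={{x1,x3},{x2,x3},{x3,x5},{x1,x3,x5},{x1,x3,x6}} V124={{x2,x3},{x3,x6},{x1,x3,x6}} V134={{x2,x3},{x1,x3,x6}} V234={{x2},{x1,x2},{x1,x6},{x2,x3},{x2,x4},{x2,x5},{x2,x6},{x1,x2,x5},{x1,x3,x6},{x2,x5,x6}}
  V1234={{x2,x3},{x1,x3,x6}}
components per intersection:
  V1: {{x3},{x1,x3},{x2,x3},{x3,x5},{x3,x6},{x1,x3,x5},{x1,x3,x6}}
  V2: {{x1},{x2},{x3},{x4},{x1,x2},{x1,x3},{x1,x5},{x1,x6},{x2,x3},{x2,x4},{x2,x5},{x2,x6},{x3,x5},{x3,x6},{x4,x6},{x1,x2,x5},{x1,x3,x5},{x1,x3,x6},{x2,x5,x6}}
  V3: {{x1},{x2},{x5},{x1,x2},{x1,x3},{x1,x5},{x1,x6},{x2,x3},{x2,x4},{x2,x5},{x2,x6},{x3,x5},{x5,x6},{x1,x2,x5},{x1,x3,x5},{x1,x3,x6},{x2,x5,x6}}
  V4: {{x2},{x6},{x1,x2},{x1,x6},{x2,x3},{x2,x4},{x2,x5},{x2,x6},{x3,x6},{x4,x6},{x5,x6},{x1,x2,x5},{x1,x3,x6},{x2,x5,x6}}
  V12: {{x3},{x1,x3},{x2,x3},{x3,x5},{x3,x6},{x1,x3,x5},{x1,x3,x6}}
  V13: {{x1,x3},{x3,x5},{x1,x3,x5},{x1,x3,x6}} {{x2,x3}}
  V14: {{x2,x3}} {{x3,x6},{x1,x3,x6}}
  V23: {{x1},{x2},{x1,x2},{x1,x3},{x1,x5},{x1,x6},{x2,x3},{x2,x4},{x2,x5},{x2,x6},{x3,x5},{x1,x2,x5},{x1,x3,x5},{x1,x3,x6},{x2,x5,x6}}
  V24: {{x2},{x1,x2},{x2,x3},{x2,x4},{x2,x5},{x2,x6},{x1,x2,x5},{x2,x5,x6}} {{x1,x6},{x3,x6},{x1,x3,x6}} {{x4,x6}}
  V34: {{x2},{x1,x2},{x2,x3},{x2,x4},{x2,x5},{x2,x6},{x5,x6},{x1,x2,x5},{x2,x5,x6}} {{x1,x6},{x1,x3,x6}}
  V123: {{x1,x3},{x3,x5},{x1,x3,x5},{x1,x3,x6}} {{x2,x3}}
  V124: {{x2,x3}} {{x3,x6},{x1,x3,x6}}
  V134: {{x2,x3}} {{x1,x3,x6}}
  V234: {{x2},{x1,x2},{x2,x3},{x2,x4},{x2,x5},{x2,x6},{x1,x2,x5},{x2,x5,x6}} {{x1,x6},{x1,x3,x6}}
  V1234: {{x2,x3}} {{x1,x3,x6}}
C dims 4,11,8,2; δ0: rk 3, SNF 1^3; δ1: rk 6, SNF 1^6; δ2: rk 2, SNF 1^2
Ȟ^0: (4−3)−0=1 ⇒ Z
Ȟ^1: (11−6)−3=2 ⇒ Z^2
Ȟ^2: (8−2)−6=0 ⇒ 0

Ȟ^0(U;F) ≅ Z, Ȟ^1(U;F) ≅ Z^2, Ȟ^2(U;F) ≅ 0


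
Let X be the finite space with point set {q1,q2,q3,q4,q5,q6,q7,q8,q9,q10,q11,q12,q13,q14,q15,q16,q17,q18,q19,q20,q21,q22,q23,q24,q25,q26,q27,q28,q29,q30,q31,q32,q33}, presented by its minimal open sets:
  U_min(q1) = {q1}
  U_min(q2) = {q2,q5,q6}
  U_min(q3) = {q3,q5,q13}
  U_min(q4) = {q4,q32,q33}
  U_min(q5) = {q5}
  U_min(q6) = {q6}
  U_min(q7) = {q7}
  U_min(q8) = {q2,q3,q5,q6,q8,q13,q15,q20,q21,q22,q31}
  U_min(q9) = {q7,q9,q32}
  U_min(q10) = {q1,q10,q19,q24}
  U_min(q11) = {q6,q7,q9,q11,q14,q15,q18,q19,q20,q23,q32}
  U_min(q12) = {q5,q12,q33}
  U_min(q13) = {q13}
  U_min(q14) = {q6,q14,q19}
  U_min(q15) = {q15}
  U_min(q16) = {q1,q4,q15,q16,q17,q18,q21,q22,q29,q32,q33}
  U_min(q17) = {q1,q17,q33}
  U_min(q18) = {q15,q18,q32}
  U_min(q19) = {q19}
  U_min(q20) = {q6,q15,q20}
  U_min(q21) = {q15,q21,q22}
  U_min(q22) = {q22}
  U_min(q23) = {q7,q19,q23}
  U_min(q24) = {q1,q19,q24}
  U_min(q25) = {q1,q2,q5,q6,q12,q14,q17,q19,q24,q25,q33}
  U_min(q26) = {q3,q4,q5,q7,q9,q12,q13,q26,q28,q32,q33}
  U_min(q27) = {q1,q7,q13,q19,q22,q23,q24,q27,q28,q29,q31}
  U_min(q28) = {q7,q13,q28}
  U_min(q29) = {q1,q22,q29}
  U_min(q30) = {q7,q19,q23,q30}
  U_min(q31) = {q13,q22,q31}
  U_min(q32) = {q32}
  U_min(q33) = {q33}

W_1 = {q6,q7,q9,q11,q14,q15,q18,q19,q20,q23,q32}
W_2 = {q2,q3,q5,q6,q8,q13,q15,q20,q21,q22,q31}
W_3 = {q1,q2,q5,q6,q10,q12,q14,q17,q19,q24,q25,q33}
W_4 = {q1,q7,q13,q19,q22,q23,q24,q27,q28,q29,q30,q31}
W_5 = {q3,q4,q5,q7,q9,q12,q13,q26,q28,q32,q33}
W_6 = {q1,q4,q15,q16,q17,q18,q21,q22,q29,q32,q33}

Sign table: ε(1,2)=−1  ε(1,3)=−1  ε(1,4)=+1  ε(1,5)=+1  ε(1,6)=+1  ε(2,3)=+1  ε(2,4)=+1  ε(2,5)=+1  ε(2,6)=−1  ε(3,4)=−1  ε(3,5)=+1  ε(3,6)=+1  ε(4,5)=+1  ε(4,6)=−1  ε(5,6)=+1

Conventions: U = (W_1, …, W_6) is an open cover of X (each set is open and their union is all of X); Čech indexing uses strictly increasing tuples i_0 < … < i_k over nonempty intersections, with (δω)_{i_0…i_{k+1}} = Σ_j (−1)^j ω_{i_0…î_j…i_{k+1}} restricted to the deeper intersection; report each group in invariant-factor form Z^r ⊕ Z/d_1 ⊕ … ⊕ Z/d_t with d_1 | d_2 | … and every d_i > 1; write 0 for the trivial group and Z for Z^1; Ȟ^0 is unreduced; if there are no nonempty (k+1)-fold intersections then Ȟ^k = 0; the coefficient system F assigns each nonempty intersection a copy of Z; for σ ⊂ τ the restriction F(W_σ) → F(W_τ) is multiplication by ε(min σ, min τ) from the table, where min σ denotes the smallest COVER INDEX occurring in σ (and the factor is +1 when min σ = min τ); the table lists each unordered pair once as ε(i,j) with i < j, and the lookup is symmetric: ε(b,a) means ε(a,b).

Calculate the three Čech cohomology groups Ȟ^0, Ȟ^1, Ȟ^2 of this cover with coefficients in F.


Ȟ^0 ≅ 0,  Ȟ^1 ≅ Z/2,  Ȟ^2 ≅ Z

cover nerve:
  W12={q6,q15,q20} W13={q6,q14,q19} W14={q7,q19,q23} W15={q7,q9,q32} W16={q15,q18,q32} W23={q2,q5,q6} W24={q13,q22,q31} W25={q3,q5,q13} W26={q15,q21,q22} W34={q1,q19,q24} W35={q5,q12,q33} W36={q1,q17,q33} W45={q7,q13,q28} W46={q1,q22,q29} W56={q4,q32,q33}
  W123={q6} W126={q15} W134={q19} W145={q7} W156={q32} W235={q5} W245={q13} W246={q22} W346={q1} W356={q33}
C dims 6,15,10; δ0: rk 6, SNF 1^5·2; δ1: rk 9, SNF 1^9
Ȟ^0: (6−6)−0=0 ⇒ 0
Ȟ^1: (15−9)−6=0 plus torsion [2] ⇒ Z/2
Ȟ^2: (10−0)−9=1 ⇒ Z


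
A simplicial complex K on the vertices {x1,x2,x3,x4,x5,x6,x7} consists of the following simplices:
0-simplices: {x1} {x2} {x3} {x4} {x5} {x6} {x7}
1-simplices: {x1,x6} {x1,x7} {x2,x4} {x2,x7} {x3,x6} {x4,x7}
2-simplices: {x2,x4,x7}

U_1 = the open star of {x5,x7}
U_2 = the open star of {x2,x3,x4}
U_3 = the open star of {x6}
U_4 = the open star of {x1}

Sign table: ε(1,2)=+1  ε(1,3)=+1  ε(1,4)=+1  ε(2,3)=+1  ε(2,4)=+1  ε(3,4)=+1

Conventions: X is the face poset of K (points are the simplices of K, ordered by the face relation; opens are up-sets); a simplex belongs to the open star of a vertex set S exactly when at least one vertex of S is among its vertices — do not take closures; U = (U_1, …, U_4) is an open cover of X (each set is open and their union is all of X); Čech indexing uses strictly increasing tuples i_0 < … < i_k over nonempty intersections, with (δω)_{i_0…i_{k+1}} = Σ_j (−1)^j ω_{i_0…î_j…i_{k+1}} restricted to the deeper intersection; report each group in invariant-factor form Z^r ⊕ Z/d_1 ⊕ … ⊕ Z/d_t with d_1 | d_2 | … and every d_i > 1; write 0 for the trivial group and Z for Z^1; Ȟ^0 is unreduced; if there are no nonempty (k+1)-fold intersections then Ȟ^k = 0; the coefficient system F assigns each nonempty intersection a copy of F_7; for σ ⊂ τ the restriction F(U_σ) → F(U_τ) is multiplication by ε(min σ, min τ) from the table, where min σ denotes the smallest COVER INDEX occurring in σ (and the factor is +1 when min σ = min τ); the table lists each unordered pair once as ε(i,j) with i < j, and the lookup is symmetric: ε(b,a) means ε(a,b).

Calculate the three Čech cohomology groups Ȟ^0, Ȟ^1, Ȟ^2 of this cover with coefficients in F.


Ȟ^0(U;F) ≅ Z/7,  Ȟ^1(U;F) ≅ Z/7,  Ȟ^2(U;F) ≅ 0

nonempty intersections:
  U1={{x5},{x7},{x1,x7},{x2,x7},{x4,x7},{x2,x4,x7}} U2={{x2},{x3},{x4},{x2,x4},{x2,x7},{x3,x6},{x4,x7},{x2,x4,x7}} U3={{x6},{x1,x6},{x3,x6}} U4={{x1},{x1,x6},{x1,x7}}
  U12={{x2,x7},{x4,x7},{x2,x4,x7}} U14={{x1,x7}} U23={{x3,x6}} U34={{x1,x6}}
C dims 4,4; δ0: rk_F7 3
Ȟ^0: (4−3)−0=1 ⇒ Z/7
Ȟ^1: (4−0)−3=1 ⇒ Z/7
Ȟ^2: (0−0)−0=0 ⇒ 0


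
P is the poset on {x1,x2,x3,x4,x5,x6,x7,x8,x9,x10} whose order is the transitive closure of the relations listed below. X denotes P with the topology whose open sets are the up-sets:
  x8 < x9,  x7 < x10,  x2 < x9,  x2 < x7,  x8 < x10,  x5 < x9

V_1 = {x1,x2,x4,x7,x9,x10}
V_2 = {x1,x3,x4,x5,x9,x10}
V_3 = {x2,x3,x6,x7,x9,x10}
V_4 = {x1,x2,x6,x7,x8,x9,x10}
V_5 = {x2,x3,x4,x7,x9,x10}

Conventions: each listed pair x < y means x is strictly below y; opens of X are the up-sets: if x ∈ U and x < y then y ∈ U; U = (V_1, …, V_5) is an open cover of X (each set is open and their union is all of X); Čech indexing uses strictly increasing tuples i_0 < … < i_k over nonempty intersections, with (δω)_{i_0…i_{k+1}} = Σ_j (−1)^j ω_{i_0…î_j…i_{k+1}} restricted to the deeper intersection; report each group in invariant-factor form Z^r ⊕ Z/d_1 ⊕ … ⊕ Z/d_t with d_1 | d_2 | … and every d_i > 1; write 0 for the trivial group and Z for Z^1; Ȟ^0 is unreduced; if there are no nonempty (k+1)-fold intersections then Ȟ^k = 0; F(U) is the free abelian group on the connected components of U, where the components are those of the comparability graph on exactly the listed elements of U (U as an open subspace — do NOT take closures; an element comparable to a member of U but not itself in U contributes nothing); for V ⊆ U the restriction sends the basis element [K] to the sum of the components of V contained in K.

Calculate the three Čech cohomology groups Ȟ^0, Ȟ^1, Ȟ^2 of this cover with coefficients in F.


nonempty intersections:
  V12={x1,x4,x9,x10} V13={x2,x7,x9,x10} V14={x1,x2,x7,x9,x10} V15={x2,x4,x7,x9,x10} V23={x3,x9,x10} V24={x1,x9,x10} V25={x3,x4,x9,x10} V34={x2,x6,x7,x9,x10} V35={x2,x3,x7,x9,x10} V45={x2,x7,x9,x10}
  V123={x9,x10} V124={x1,x9,x10} V125={x4,x9,x10} V134={x2,x7,x9,x10} V135={x2,x7,x9,x10} V145={x2,x7,x9,x10} V234={x9,x10} V235={x3,x9,x10} V245={x9,x10} V345={x2,x7,x9,x10}
  V1234={x9,x10} V1235={x9,x10} V1245={x9,x10} V1345={x2,x7,x9,x10} V2345={x9,x10}
  V12345={x9,x10}
components per intersection:
  V1: {x1} {x2,x7,x9,x10} {x4}
  V2: {x1} {x3} {x4} {x5,x9} {x10}
  V3: {x2,x7,x9,x10} {x3} {x6}
  V4: {x1} {x2,x7,x8,x9,x10} {x6}
  V5: {x2,x7,x9,x10} {x3} {x4}
  V12: {x1} {x4} {x9} {x10}
  V13: {x2,x7,x9,x10}
  V14: {x1} {x2,x7,x9,x10}
  V15: {x2,x7,x9,x10} {x4}
  V23: {x3} {x9} {x10}
  V24: {x1} {x9} {x10}
  V25: {x3} {x4} {x9} {x10}
  V34: {x2,x7,x9,x10} {x6}
  V35: {x2,x7,x9,x10} {x3}
  V45: {x2,x7,x9,x10}
  V123: {x9} {x10}
  V124: {x1} {x9} {x10}
  V125: {x4} {x9} {x10}
  V134: {x2,x7,x9,x10}
  V135: {x2,x7,x9,x10}
  V145: {x2,x7,x9,x10}
  V234: {x9} {x10}
  V235: {x3} {x9} {x10}
  V245: {x9} {x10}
  V345: {x2,x7,x9,x10}
  V1234: {x9} {x10}
  V1235: {x9} {x10}
  V1245: {x9} {x10}
  V1345: {x2,x7,x9,x10}
  V2345: {x9} {x10}
  V12345: {x9} {x10}
C dims 17,24,19,9; δ0: rk 12, SNF 1^12; δ1: rk 12, SNF 1^12; δ2: rk 7, SNF 1^7
Ȟ^0: (17−12)−0=5 ⇒ Z^5
Ȟ^1: (24−12)−12=0 ⇒ 0
Ȟ^2: (19−7)−12=0 ⇒ 0

Ȟ^0 ≅ Z^5, Ȟ^1 ≅ 0, Ȟ^2 ≅ 0


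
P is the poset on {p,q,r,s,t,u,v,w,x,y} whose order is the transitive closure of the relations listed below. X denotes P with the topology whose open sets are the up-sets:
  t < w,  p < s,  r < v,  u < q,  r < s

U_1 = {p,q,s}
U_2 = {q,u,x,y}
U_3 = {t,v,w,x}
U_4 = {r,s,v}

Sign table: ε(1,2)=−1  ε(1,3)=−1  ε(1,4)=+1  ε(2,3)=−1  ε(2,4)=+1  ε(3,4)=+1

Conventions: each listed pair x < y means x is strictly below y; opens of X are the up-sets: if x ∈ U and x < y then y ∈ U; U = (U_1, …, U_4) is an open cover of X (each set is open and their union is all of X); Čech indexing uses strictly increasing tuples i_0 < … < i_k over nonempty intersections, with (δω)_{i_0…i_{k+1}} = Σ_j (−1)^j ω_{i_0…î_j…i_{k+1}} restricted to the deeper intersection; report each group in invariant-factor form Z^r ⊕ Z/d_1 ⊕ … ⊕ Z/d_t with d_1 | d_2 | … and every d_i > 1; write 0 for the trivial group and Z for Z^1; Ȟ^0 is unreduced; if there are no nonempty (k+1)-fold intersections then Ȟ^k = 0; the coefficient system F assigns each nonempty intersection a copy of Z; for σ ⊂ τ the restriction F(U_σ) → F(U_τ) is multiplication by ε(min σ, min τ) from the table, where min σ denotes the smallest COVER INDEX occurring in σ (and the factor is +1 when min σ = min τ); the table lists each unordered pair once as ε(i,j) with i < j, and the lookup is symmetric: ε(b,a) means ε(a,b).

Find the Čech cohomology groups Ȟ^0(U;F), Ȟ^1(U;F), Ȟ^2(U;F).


Ȟ^0(U;F) ≅ Z, Ȟ^1(U;F) ≅ Z, Ȟ^2(U;F) ≅ 0

intersection data:
  U12={q} U14={s} U23={x} U34={v}
C dims 4,4; δ0: rk 3, SNF 1^3
Ȟ^0 = (4 − 3) − 0 = 1, so Ȟ^0 ≅ Z
Ȟ^1 = (4 − 0) − 3 = 1, so Ȟ^1 ≅ Z
Ȟ^2 = (0 − 0) − 0 = 0, so Ȟ^2 ≅ 0


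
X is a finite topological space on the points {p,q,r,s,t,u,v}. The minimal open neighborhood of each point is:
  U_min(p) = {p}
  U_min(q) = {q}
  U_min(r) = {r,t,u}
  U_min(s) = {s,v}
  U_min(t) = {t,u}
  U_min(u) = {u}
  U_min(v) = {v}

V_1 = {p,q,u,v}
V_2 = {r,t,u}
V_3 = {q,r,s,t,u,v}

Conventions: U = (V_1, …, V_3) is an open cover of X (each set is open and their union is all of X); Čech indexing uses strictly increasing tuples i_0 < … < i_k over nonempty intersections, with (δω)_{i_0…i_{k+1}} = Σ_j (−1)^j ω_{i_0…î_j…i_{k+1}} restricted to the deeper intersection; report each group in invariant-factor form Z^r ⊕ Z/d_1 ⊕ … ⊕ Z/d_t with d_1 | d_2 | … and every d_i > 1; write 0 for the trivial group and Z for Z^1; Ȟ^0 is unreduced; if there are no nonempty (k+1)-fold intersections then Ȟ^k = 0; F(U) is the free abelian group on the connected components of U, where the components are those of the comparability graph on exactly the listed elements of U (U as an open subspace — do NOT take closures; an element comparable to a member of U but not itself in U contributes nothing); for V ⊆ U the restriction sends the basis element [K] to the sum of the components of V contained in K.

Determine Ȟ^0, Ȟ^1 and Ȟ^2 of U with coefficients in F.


Ȟ^0(U;F) ≅ Z^4, Ȟ^1(U;F) ≅ 0 and Ȟ^2(U;F) ≅ 0

nerve simplices:
  V12={u} V13={q,u,v} V23={r,t,u}
  V123={u}
components per intersection:
  V1: {p} {q} {u} {v}
  V2: {r,t,u}
  V3: {q} {r,t,u} {s,v}
  V12: {u}
  V13: {q} {u} {v}
  V23: {r,t,u}
  V123: {u}
C dims 8,5,1; δ0: rk 4, SNF 1^4; δ1: rk 1, SNF 1^1
degree 0: 8−4−0 = 4 → Ȟ^0 ≅ Z^4
degree 1: 5−1−4 = 0 → Ȟ^1 ≅ 0
degree 2: 1−0−1 = 0 → Ȟ^2 ≅ 0


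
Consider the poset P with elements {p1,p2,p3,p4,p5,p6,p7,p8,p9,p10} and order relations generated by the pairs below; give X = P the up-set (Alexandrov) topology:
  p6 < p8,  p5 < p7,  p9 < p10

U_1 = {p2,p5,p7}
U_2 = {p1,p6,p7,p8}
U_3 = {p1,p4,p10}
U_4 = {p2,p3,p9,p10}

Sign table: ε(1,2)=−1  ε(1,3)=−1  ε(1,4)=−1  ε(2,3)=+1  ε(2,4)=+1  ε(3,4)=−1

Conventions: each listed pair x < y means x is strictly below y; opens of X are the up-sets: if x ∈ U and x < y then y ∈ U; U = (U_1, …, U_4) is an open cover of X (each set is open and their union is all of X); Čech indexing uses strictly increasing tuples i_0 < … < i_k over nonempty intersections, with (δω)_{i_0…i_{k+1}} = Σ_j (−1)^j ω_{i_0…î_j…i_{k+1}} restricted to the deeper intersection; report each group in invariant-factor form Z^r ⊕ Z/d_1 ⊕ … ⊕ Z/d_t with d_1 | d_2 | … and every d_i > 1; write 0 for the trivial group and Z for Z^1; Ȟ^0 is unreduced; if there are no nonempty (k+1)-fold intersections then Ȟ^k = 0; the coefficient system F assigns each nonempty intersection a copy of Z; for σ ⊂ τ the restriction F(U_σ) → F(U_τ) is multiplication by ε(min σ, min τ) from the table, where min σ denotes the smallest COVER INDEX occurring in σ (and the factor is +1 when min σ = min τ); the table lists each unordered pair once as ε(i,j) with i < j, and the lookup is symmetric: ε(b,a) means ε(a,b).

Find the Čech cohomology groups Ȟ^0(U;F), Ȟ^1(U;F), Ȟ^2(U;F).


nerve simplices:
  U12={p7} U14={p2} U23={p1} U34={p10}
C dims 4,4; δ0: rk 4, SNF 1^3·2
degree 0: 4−4−0 = 0 → Ȟ^0 ≅ 0
degree 1: 4−0−4 = 0 plus torsion [2] → Ȟ^1 ≅ Z/2
degree 2: 0−0−0 = 0 → Ȟ^2 ≅ 0

Ȟ^0 ≅ 0; Ȟ^1 ≅ Z/2; Ȟ^2 ≅ 0


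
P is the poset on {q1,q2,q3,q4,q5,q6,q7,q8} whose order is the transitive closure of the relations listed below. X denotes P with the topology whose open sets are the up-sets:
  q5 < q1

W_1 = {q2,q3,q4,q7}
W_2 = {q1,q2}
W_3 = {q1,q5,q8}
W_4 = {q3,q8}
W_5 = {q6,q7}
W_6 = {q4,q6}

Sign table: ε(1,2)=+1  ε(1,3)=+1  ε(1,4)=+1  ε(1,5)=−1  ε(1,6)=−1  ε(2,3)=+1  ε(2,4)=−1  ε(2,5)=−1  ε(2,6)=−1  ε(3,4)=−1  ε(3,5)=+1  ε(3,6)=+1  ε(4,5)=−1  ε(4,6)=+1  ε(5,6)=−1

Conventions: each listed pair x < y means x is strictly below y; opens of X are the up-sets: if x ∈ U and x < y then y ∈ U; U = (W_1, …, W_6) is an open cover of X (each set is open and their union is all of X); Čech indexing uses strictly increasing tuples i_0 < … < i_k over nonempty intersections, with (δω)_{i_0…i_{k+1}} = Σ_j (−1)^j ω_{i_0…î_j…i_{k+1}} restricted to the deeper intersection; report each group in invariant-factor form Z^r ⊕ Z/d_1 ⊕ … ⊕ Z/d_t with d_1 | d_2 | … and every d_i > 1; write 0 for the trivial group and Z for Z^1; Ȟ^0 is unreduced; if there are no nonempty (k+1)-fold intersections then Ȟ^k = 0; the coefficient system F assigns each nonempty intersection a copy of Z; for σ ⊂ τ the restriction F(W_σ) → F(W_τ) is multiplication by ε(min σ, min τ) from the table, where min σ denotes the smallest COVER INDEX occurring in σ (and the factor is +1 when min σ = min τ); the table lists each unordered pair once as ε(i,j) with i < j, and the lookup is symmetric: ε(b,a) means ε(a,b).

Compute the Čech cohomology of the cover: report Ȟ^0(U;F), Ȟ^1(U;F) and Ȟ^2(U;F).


nerve of the cover:
  W12={q2} W14={q3} W15={q7} W16={q4} W23={q1} W34={q8} W56={q6}
C dims 6,7; δ0: rk 6, SNF 1^5·2
Ȟ^0 = (6 − 6) − 0 = 0, so Ȟ^0 ≅ 0
Ȟ^1 = (7 − 0) − 6 = 1 plus torsion [2], so Ȟ^1 ≅ Z ⊕ Z/2
Ȟ^2 = (0 − 0) − 0 = 0, so Ȟ^2 ≅ 0

Ȟ^0(U;F) ≅ 0, Ȟ^1(U;F) ≅ Z ⊕ Z/2, Ȟ^2(U;F) ≅ 0


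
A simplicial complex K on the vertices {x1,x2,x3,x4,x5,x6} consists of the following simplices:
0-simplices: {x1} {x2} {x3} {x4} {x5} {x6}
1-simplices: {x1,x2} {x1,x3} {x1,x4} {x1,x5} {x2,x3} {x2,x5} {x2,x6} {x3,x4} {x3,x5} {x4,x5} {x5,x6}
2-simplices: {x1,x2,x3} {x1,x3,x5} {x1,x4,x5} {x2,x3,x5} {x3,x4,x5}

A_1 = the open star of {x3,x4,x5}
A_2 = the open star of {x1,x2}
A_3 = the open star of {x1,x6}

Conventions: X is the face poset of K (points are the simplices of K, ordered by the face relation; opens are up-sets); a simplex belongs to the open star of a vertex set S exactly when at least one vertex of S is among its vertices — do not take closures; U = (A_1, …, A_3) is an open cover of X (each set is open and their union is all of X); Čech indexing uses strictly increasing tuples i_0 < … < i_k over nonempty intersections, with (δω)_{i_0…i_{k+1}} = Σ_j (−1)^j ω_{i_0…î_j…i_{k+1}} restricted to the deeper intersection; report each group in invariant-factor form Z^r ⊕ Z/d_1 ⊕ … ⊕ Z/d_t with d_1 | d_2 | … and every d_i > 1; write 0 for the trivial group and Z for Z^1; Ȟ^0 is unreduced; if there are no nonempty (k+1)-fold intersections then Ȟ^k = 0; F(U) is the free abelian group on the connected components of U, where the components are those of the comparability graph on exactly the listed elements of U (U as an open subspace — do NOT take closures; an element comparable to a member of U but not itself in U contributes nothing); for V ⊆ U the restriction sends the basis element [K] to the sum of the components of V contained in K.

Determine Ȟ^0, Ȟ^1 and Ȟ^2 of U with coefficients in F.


Ȟ^0 ≅ Z,  Ȟ^1 ≅ Z,  Ȟ^2 ≅ 0

cover nerve:
  A1={{x3},{x4},{x5},{x1,x3},{x1,x4},{x1,x5},{x2,x3},{x2,x5},{x3,x4},{x3,x5},{x4,x5},{x5,x6},{x1,x2,x3},{x1,x3,x5},{x1,x4,x5},{x2,x3,x5},{x3,x4,x5}} A2={{x1},{x2},{x1,x2},{x1,x3},{x1,x4},{x1,x5},{x2,x3},{x2,x5},{x2,x6},{x1,x2,x3},{x1,x3,x5},{x1,x4,x5},{x2,x3,x5}} A3={{x1},{x6},{x1,x2},{x1,x3},{x1,x4},{x1,x5},{x2,x6},{x5,x6},{x1,x2,x3},{x1,x3,x5},{x1,x4,x5}}
  A12={{x1,x3},{x1,x4},{x1,x5},{x2,x3},{x2,x5},{x1,x2,x3},{x1,x3,x5},{x1,x4,x5},{x2,x3,x5}} A13={{x1,x3},{x1,x4},{x1,x5},{x5,x6},{x1,x2,x3},{x1,x3,x5},{x1,x4,x5}} A23={{x1},{x1,x2},{x1,x3},{x1,x4},{x1,x5},{x2,x6},{x1,x2,x3},{x1,x3,x5},{x1,x4,x5}}
  A123={{x1,x3},{x1,x4},{x1,x5},{x1,x2,x3},{x1,x3,x5},{x1,x4,x5}}
components per intersection:
  A1: {{x3},{x4},{x5},{x1,x3},{x1,x4},{x1,x5},{x2,x3},{x2,x5},{x3,x4},{x3,x5},{x4,x5},{x5,x6},{x1,x2,x3},{x1,x3,x5},{x1,x4,x5},{x2,x3,x5},{x3,x4,x5}}
  A2: {{x1},{x2},{x1,x2},{x1,x3},{x1,x4},{x1,x5},{x2,x3},{x2,x5},{x2,x6},{x1,x2,x3},{x1,x3,x5},{x1,x4,x5},{x2,x3,x5}}
  A3: {{x1},{x1,x2},{x1,x3},{x1,x4},{x1,x5},{x1,x2,x3},{x1,x3,x5},{x1,x4,x5}} {{x6},{x2,x6},{x5,x6}}
  A12: {{x1,x3},{x1,x4},{x1,x5},{x2,x3},{x2,x5},{x1,x2,x3},{x1,x3,x5},{x1,x4,x5},{x2,x3,x5}}
  A13: {{x1,x3},{x1,x4},{x1,x5},{x1,x2,x3},{x1,x3,x5},{x1,x4,x5}} {{x5,x6}}
  A23: {{x1},{x1,x2},{x1,x3},{x1,x4},{x1,x5},{x1,x2,x3},{x1,x3,x5},{x1,x4,x5}} {{x2,x6}}
  A123: {{x1,x3},{x1,x4},{x1,x5},{x1,x2,x3},{x1,x3,x5},{x1,x4,x5}}
C dims 4,5,1; δ0: rk 3, SNF 1^3; δ1: rk 1, SNF 1^1
Ȟ^0: (4−3)−0=1 ⇒ Z
Ȟ^1: (5−1)−3=1 ⇒ Z
Ȟ^2: (1−0)−1=0 ⇒ 0


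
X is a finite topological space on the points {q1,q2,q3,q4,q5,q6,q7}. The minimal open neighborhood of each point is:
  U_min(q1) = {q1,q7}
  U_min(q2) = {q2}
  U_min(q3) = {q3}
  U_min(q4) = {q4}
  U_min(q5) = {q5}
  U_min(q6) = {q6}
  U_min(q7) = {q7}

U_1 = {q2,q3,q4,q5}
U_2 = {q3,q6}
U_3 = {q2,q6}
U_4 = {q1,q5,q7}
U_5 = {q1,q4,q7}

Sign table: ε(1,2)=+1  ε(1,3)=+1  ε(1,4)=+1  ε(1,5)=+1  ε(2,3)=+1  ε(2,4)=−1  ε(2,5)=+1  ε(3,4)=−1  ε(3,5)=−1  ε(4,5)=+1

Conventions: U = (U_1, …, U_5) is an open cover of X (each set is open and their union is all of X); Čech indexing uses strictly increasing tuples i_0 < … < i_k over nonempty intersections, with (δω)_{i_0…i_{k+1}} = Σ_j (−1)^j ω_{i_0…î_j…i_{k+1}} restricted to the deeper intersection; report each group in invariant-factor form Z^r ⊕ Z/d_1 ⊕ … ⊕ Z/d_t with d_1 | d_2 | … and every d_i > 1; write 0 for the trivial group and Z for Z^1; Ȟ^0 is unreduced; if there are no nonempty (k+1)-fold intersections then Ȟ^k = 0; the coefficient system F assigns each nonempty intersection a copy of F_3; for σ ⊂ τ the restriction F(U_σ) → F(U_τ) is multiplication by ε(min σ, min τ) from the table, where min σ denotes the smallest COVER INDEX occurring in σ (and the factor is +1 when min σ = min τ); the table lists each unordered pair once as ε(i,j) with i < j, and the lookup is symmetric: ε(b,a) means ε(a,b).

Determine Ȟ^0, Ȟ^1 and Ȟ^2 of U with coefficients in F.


nonempty intersections:
  U12={q3} U13={q2} U14={q5} U15={q4} U23={q6} U45={q1,q7}
C dims 5,6; δ0: rk_F3 4
Ȟ^0: (5−4)−0=1 ⇒ Z/3
Ȟ^1: (6−0)−4=2 ⇒ Z/3 ⊕ Z/3
Ȟ^2: (0−0)−0=0 ⇒ 0

Ȟ^0 = Z/3; Ȟ^1 = Z/3 ⊕ Z/3; Ȟ^2 = 0


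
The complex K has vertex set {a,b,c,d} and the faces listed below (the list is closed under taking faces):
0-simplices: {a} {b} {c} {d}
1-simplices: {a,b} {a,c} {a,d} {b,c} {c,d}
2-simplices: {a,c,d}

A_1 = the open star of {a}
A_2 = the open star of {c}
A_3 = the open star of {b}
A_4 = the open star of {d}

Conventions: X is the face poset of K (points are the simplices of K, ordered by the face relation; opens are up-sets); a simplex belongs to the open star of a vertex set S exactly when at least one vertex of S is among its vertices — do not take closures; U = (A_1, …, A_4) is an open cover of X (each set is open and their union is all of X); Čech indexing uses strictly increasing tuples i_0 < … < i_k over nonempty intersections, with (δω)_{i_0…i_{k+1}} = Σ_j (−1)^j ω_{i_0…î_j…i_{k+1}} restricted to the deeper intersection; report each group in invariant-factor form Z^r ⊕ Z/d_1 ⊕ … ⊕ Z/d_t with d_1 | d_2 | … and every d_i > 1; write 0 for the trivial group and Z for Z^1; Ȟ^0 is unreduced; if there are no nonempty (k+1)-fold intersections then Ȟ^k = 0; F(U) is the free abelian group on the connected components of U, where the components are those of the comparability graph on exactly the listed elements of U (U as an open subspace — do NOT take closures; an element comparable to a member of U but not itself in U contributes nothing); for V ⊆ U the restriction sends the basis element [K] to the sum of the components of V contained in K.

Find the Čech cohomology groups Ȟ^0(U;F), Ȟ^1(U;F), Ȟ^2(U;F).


intersection data:
  A1={{a},{a,b},{a,c},{a,d},{a,c,d}} A2={{c},{a,c},{b,c},{c,d},{a,c,d}} A3={{b},{a,b},{b,c}} A4={{d},{a,d},{c,d},{a,c,d}}
  A12={{a,c},{a,c,d}} A13={{a,b}} A14={{a,d},{a,c,d}} A23={{b,c}} A24={{c,d},{a,c,d}}
  A124={{a,c,d}}
components per intersection:
  A1: {{a},{a,b},{a,c},{a,d},{a,c,d}}
  A2: {{c},{a,c},{b,c},{c,d},{a,c,d}}
  A3: {{b},{a,b},{b,c}}
  A4: {{d},{a,d},{c,d},{a,c,d}}
  A12: {{a,c},{a,c,d}}
  A13: {{a,b}}
  A14: {{a,d},{a,c,d}}
  A23: {{b,c}}
  A24: {{c,d},{a,c,d}}
  A124: {{a,c,d}}
C dims 4,5,1; δ0: rk 3, SNF 1^3; δ1: rk 1, SNF 1^1
Ȟ^0 = (4 − 3) − 0 = 1, so Ȟ^0 ≅ Z
Ȟ^1 = (5 − 1) − 3 = 1, so Ȟ^1 ≅ Z
Ȟ^2 = (1 − 0) − 1 = 0, so Ȟ^2 ≅ 0

Ȟ^0 ≅ Z, Ȟ^1 ≅ Z, Ȟ^2 ≅ 0


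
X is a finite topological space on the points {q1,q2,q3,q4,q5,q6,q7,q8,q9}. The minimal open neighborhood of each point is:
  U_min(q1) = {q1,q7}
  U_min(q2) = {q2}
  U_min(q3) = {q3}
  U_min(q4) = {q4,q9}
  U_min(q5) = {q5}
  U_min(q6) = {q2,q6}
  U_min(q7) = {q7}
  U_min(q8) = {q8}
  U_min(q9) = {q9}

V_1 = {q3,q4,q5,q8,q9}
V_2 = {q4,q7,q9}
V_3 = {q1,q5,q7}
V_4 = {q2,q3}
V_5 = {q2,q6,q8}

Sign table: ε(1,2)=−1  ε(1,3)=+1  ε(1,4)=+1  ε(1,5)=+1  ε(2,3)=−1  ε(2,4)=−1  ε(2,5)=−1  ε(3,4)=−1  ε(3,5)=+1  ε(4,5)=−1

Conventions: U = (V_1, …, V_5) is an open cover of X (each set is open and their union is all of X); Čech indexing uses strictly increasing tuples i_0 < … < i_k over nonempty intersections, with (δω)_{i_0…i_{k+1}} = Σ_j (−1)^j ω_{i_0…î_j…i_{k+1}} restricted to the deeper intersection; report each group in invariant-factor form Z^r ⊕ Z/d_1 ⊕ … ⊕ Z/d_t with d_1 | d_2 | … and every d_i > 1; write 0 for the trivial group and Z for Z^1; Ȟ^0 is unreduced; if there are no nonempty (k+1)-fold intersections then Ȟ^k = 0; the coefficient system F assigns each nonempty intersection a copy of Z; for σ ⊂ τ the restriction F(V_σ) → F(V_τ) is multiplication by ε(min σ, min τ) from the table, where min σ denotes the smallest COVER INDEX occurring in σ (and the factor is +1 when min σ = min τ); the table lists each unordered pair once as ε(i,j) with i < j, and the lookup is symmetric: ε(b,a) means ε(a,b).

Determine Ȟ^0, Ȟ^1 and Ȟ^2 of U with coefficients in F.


nonempty intersections:
  V12={q4,q9} V13={q5} V14={q3} V15={q8} V23={q7} V45={q2}
C dims 5,6; δ0: rk 5, SNF 1^4·2
Ȟ^0: (5−5)−0=0 ⇒ 0
Ȟ^1: (6−0)−5=1 plus torsion [2] ⇒ Z ⊕ Z/2
Ȟ^2: (0−0)−0=0 ⇒ 0

Ȟ^0(U;F) ≅ 0; Ȟ^1(U;F) ≅ Z ⊕ Z/2; Ȟ^2(U;F) ≅ 0


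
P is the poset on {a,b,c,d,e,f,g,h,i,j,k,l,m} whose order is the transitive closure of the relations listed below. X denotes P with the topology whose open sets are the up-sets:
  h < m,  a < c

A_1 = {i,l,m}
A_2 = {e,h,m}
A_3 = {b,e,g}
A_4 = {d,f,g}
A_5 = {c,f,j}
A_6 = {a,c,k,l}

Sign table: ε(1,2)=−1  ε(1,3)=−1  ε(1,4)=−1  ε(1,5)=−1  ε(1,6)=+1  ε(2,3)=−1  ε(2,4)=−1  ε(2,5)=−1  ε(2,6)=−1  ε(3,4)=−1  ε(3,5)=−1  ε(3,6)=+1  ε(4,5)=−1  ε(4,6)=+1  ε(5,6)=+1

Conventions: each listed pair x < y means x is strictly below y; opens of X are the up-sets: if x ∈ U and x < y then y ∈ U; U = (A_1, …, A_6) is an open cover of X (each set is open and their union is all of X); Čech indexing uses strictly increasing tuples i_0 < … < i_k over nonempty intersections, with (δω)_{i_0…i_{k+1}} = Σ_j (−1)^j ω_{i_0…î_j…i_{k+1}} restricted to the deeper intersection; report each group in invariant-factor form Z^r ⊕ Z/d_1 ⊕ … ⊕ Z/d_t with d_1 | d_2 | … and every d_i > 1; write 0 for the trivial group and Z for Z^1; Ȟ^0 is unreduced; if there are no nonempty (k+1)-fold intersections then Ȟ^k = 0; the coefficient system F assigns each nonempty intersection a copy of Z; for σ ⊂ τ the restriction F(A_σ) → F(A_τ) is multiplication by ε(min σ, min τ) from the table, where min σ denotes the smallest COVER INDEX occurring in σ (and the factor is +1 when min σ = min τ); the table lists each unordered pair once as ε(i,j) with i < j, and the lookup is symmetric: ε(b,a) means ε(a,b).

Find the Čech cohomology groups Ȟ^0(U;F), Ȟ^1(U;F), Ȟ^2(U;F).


Ȟ^0(U;F) ≅ Z, Ȟ^1(U;F) ≅ Z, Ȟ^2(U;F) ≅ 0

nonempty overlaps:
  A12={m} A16={l} A23={e} A34={g} A45={f} A56={c}
C dims 6,6; δ0: rk 5, SNF 1^5
degree 0: 6−5−0 = 1 → Ȟ^0 ≅ Z
degree 1: 6−0−5 = 1 → Ȟ^1 ≅ Z
degree 2: 0−0−0 = 0 → Ȟ^2 ≅ 0


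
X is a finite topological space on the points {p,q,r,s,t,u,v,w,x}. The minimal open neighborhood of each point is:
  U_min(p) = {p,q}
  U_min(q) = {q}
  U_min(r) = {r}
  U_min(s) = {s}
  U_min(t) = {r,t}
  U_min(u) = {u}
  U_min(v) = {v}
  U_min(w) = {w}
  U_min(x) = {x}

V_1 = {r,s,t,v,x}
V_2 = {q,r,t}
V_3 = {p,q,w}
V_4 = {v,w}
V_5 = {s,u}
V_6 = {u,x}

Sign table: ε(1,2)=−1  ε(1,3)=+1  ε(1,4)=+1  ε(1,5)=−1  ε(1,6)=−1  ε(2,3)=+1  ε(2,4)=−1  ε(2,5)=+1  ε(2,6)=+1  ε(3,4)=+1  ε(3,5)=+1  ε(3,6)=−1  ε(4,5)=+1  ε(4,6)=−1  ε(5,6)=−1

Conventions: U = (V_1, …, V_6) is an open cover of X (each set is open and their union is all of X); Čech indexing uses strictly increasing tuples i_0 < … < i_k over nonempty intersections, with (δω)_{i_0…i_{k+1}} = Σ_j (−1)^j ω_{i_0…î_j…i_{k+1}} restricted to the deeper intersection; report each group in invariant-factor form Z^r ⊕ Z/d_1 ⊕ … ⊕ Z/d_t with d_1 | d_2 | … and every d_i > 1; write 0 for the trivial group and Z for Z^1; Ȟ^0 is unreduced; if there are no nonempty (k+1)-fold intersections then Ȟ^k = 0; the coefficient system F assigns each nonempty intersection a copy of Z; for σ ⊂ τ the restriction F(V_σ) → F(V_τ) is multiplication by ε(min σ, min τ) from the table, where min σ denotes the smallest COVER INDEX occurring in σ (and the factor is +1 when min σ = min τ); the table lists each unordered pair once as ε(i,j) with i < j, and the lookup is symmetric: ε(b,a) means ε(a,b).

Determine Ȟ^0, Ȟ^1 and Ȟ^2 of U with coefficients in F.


Ȟ^0 ≅ 0,  Ȟ^1 ≅ Z ⊕ Z/2,  Ȟ^2 ≅ 0

nerve of the cover:
  V12={r,t} V14={v} V15={s} V16={x} V23={q} V34={w} V56={u}
C dims 6,7; δ0: rk 6, SNF 1^5·2
Ȟ^0 = (6 − 6) − 0 = 0, so Ȟ^0 ≅ 0
Ȟ^1 = (7 − 0) − 6 = 1 plus torsion [2], so Ȟ^1 ≅ Z ⊕ Z/2
Ȟ^2 = (0 − 0) − 0 = 0, so Ȟ^2 ≅ 0


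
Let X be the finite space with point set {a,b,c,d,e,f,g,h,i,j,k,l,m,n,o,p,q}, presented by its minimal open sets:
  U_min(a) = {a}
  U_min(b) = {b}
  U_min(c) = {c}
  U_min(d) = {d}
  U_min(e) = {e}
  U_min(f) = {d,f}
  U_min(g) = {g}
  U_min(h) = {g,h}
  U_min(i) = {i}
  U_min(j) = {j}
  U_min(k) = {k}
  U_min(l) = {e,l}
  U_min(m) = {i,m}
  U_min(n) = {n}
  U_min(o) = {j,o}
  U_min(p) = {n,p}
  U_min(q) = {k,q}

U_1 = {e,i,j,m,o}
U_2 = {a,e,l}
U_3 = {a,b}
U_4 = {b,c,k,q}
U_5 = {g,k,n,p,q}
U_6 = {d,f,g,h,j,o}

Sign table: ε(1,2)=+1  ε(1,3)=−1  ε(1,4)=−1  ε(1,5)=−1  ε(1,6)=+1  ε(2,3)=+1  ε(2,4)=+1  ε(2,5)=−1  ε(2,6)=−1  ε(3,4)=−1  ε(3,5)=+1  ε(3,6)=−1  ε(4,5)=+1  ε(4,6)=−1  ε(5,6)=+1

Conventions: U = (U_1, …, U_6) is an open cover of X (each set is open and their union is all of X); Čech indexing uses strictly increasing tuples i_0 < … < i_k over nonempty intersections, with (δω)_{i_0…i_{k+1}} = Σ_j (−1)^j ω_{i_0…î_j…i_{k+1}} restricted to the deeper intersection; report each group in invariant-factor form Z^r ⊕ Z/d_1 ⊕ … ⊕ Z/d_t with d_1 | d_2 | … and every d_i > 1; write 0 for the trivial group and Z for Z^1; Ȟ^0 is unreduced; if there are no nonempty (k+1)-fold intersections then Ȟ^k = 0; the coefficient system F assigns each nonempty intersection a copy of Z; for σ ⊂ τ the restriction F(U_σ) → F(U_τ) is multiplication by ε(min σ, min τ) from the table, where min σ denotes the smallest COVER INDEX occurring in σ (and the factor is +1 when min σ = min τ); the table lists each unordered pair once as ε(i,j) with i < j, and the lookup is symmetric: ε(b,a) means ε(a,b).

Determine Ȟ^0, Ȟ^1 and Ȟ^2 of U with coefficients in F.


intersection data:
  U12={e} U16={j,o} U23={a} U34={b} U45={k,q} U56={g}
C dims 6,6; δ0: rk 6, SNF 1^5·2
Ȟ^0 = (6 − 6) − 0 = 0, so Ȟ^0 ≅ 0
Ȟ^1 = (6 − 0) − 6 = 0 plus torsion [2], so Ȟ^1 ≅ Z/2
Ȟ^2 = (0 − 0) − 0 = 0, so Ȟ^2 ≅ 0

Ȟ^0(U;F) ≅ 0, Ȟ^1(U;F) ≅ Z/2, Ȟ^2(U;F) ≅ 0


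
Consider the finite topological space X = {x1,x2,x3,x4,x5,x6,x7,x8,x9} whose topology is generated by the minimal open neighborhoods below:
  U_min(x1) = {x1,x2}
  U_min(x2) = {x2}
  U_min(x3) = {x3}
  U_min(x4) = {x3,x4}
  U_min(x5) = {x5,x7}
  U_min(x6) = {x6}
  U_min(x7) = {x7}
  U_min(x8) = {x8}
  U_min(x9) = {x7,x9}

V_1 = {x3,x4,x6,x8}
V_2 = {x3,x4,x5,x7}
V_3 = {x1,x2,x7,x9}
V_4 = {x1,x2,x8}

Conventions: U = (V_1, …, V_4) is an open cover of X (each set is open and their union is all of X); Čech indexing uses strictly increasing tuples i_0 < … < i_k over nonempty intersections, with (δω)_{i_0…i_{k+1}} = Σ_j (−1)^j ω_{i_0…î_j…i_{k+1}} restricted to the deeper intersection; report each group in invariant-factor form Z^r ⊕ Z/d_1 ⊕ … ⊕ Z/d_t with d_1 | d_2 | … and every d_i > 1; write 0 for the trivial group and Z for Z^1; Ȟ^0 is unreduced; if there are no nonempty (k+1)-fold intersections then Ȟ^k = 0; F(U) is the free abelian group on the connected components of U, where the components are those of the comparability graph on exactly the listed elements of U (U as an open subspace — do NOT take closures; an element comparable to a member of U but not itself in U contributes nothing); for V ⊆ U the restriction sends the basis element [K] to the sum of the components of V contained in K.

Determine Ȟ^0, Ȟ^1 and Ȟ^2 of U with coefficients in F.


nerve simplices:
  V12={x3,x4} V14={x8} V23={x7} V34={x1,x2}
components per intersection:
  V1: {x3,x4} {x6} {x8}
  V2: {x3,x4} {x5,x7}
  V3: {x1,x2} {x7,x9}
  V4: {x1,x2} {x8}
  V12: {x3,x4}
  V14: {x8}
  V23: {x7}
  V34: {x1,x2}
C dims 9,4; δ0: rk 4, SNF 1^4
degree 0: 9−4−0 = 5 → Ȟ^0 ≅ Z^5
degree 1: 4−0−4 = 0 → Ȟ^1 ≅ 0
degree 2: 0−0−0 = 0 → Ȟ^2 ≅ 0

Ȟ^0(U;F) ≅ Z^5, Ȟ^1(U;F) ≅ 0 and Ȟ^2(U;F) ≅ 0


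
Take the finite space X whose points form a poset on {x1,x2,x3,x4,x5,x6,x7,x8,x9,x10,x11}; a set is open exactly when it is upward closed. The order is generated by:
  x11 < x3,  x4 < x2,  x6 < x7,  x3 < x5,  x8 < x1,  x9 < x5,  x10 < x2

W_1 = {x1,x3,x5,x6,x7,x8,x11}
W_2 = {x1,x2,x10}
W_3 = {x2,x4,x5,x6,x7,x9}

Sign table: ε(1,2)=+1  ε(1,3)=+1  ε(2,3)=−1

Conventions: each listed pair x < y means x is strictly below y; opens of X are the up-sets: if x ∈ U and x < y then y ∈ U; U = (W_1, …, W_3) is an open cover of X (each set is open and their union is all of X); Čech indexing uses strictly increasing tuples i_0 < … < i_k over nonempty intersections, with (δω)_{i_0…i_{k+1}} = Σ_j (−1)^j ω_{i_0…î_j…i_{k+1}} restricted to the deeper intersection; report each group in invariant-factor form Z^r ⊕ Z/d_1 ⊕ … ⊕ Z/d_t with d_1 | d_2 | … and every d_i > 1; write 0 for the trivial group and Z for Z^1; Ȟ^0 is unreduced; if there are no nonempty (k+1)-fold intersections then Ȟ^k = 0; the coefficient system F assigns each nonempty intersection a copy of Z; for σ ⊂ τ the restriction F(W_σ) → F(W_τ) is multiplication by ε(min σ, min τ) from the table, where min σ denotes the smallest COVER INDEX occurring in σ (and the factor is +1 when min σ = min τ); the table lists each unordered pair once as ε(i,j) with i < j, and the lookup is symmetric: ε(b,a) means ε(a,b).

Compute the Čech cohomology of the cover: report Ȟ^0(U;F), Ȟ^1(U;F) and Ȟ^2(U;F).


Ȟ^0 ≅ 0; Ȟ^1 ≅ Z/2; Ȟ^2 ≅ 0

nerve simplices:
  W12={x1} W13={x5,x6,x7} W23={x2}
C dims 3,3; δ0: rk 3, SNF 1^2·2
degree 0: 3−3−0 = 0 → Ȟ^0 ≅ 0
degree 1: 3−0−3 = 0 plus torsion [2] → Ȟ^1 ≅ Z/2
degree 2: 0−0−0 = 0 → Ȟ^2 ≅ 0


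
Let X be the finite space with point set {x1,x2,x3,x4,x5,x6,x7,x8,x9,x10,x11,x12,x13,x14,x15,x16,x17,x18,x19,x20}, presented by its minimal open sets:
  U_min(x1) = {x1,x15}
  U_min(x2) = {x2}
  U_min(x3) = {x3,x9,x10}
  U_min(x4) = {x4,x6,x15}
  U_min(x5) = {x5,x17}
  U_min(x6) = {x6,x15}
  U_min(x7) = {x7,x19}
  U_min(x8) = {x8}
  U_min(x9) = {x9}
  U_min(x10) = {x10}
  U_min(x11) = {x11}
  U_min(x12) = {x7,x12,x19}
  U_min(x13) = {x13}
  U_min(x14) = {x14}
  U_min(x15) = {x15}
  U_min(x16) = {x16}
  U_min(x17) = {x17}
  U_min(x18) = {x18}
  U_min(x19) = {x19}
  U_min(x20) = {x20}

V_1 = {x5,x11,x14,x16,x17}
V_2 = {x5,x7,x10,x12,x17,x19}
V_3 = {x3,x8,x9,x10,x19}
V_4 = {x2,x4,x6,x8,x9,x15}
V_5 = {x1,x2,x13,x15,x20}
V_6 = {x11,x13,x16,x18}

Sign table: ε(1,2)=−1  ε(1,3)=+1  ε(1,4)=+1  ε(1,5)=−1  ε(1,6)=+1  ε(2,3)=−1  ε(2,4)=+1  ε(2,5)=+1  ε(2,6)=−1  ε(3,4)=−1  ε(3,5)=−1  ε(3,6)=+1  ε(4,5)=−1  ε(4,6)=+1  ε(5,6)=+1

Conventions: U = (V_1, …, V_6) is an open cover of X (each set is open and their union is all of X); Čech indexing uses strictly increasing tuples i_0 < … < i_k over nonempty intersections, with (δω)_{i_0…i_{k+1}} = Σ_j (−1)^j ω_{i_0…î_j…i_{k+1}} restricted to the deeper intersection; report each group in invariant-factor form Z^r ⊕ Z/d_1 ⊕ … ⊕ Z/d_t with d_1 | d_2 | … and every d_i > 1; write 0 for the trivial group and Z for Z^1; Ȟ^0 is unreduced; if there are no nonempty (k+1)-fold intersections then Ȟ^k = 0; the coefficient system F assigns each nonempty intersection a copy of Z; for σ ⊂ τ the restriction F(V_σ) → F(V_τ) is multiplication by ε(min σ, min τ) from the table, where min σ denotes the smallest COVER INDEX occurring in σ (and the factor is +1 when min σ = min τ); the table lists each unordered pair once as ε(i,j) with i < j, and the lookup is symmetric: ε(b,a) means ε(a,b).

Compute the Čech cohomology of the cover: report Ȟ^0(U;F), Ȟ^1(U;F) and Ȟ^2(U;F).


nonempty overlaps:
  V12={x5,x17} V16={x11,x16} V23={x10,x19} V34={x8,x9} V45={x2,x15} V56={x13}
C dims 6,6; δ0: rk 5, SNF 1^5
degree 0: 6−5−0 = 1 → Ȟ^0 ≅ Z
degree 1: 6−0−5 = 1 → Ȟ^1 ≅ Z
degree 2: 0−0−0 = 0 → Ȟ^2 ≅ 0

Ȟ^0 ≅ Z,  Ȟ^1 ≅ Z,  Ȟ^2 ≅ 0
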